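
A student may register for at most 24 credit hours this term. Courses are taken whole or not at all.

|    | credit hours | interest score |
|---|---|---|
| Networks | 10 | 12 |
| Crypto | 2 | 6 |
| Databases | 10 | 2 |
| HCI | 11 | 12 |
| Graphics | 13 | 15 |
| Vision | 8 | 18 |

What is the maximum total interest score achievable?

39

Crypto + Graphics + Vision: credit hours 2 + 13 + 8 = 23 ≤ 24, interest score 6 + 15 + 18 = 39.
Networks + Crypto + Vision: credit hours 10 + 2 + 8 = 20 ≤ 24, interest score 12 + 6 + 18 = 36.
Crypto + HCI + Vision: credit hours 2 + 11 + 8 = 21 ≤ 24, interest score 6 + 12 + 18 = 36.
Best is Crypto, Graphics, and Vision with total interest score 39.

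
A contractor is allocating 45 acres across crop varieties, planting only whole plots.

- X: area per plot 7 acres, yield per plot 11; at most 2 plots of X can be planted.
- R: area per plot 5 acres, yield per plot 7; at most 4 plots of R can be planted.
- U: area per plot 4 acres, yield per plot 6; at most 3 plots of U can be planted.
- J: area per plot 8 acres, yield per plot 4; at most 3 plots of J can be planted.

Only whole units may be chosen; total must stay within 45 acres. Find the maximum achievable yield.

62

Take 2×X, 4×R, and 2×U: area 42 ≤ 45, yield 2·11 + 4·7 + 2·6 = 62.
X has the best ratio (11/7) and is taken to its limit of 2; remaining capacity is filled optimally with the others.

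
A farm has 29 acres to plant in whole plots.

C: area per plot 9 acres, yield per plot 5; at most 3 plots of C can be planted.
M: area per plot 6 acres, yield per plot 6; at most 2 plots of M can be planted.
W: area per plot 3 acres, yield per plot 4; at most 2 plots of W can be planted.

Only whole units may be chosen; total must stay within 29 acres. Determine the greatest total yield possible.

1×C, 2×M, and 1×W: area 24 ≤ 29, yield 1·5 + 2·6 + 1·4 = 21.
1×C, 2×M, and 2×W: area 27 ≤ 29, yield 1·5 + 2·6 + 2·4 = 25.
Best is 25.

25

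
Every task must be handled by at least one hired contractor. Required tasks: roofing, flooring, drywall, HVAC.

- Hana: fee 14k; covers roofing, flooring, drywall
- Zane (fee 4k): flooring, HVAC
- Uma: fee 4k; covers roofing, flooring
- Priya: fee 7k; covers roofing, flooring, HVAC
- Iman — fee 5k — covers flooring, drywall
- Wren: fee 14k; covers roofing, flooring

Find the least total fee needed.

This is an integer covering problem.
The greedy cost-per-new-task heuristic would pick Zane, Uma, and Iman for 13, but a cheaper cover exists.
Choose Priya and Iman: together they cover roofing, flooring, drywall, HVAC — every task.
Total fee: 7 + 5 = 12.
No cover costs less than 12.

12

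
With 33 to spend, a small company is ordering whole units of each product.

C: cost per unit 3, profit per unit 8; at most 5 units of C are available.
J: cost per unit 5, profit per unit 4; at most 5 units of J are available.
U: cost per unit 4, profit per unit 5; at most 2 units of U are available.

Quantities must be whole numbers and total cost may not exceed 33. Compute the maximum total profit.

58

This is a bounded integer knapsack.
C has the best ratio (8/3); taking only C gives at most 5×8 = 40 (stopped by the supply cap of 5).
Mixing does better — 5×C, 2×J, and 2×U: cost 33 ≤ 33, profit 5·8 + 2·4 + 2·5 = 58.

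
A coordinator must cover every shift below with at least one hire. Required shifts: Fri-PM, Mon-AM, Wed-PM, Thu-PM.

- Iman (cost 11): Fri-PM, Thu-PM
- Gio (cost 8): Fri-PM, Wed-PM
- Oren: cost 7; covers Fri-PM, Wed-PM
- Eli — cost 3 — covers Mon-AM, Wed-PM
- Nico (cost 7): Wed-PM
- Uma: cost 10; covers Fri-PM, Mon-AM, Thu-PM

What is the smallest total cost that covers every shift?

13

This is a weighted set-cover instance.
Choose Eli and Uma: together they cover Fri-PM, Mon-AM, Wed-PM, Thu-PM — every shift.
Total cost: 3 + 10 = 13.
No cover costs less than 13.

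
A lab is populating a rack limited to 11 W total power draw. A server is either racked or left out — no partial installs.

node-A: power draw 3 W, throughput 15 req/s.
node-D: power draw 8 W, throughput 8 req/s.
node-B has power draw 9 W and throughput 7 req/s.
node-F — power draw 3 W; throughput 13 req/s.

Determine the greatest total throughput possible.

Treat it as a binary knapsack problem.
Take node-A and node-F: power draw 3 + 3 = 6 ≤ 11, throughput 15 + 13 = 28.
No other feasible combination does better.

28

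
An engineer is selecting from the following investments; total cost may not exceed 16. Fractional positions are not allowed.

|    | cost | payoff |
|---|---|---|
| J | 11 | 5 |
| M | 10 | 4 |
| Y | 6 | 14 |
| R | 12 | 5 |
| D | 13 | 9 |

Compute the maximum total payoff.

18

Take M and Y: cost 10 + 6 = 16 ≤ 16, payoff 4 + 14 = 18.
No other feasible combination does better.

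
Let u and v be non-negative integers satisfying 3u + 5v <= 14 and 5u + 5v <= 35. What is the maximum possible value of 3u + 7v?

The continuous relaxation peaks at (0, 2.8) with value 19.60; rounding to a feasible lattice point costs some objective.
(u,v)=(1,2): 3·1+5·2=13≤14, 5·1+5·2=15≤35, objective 17.
(u,v)=(0,2): 3·0+5·2=10≤14, 5·0+5·2=10≤35, objective 14.
(u,v)=(2,1): 3·2+5·1=11≤14, 5·2+5·1=15≤35, objective 13.
(u,v)=(1,1): 3·1+5·1=8≤14, 5·1+5·1=10≤35, objective 10.
The best lattice point is (1,2), giving 17.

17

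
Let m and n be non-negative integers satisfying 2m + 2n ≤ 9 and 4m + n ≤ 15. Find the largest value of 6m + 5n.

Relaxing integrality, the LP optimum is 26.00 at (m,n) = (3.5, 1), which is not an integer point.
(m,n)=(3,1): 2·3+2·1=8≤9, 4·3+1·1=13≤15, objective 23.
(m,n)=(2,2): 2·2+2·2=8≤9, 4·2+1·2=10≤15, objective 22.
No feasible integer point exceeds 23.

23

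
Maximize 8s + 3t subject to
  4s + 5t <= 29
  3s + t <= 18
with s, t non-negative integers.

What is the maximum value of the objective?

48

(s,t)=(6,0): 4·6+5·0=24≤29, 3·6+1·0=18≤18, objective 48.
(s,t)=(5,1): 4·5+5·1=25≤29, 3·5+1·1=16≤18, objective 43.
(s,t)=(5,0): 4·5+5·0=20≤29, 3·5+1·0=15≤18, objective 40.
The best lattice point is (6,0), giving 48.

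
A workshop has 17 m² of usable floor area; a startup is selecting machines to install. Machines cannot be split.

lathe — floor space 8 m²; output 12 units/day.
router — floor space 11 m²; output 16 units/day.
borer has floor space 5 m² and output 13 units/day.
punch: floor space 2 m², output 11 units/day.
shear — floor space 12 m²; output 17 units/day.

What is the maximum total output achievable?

Treat it as a binary knapsack problem.
Take lathe, borer, and punch: floor space 8 + 5 + 2 = 15 ≤ 17, output 12 + 13 + 11 = 36.
No other feasible combination does better.

36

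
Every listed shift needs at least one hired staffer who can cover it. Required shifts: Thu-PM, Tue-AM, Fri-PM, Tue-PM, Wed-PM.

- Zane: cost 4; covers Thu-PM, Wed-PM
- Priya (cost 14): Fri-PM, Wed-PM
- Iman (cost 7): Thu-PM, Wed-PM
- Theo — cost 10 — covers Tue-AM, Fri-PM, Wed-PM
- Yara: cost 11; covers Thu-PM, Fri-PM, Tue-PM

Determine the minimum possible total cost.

21

Choose Theo and Yara: together they cover Thu-PM, Tue-AM, Fri-PM, Tue-PM, Wed-PM — every shift.
Total cost: 10 + 11 = 21.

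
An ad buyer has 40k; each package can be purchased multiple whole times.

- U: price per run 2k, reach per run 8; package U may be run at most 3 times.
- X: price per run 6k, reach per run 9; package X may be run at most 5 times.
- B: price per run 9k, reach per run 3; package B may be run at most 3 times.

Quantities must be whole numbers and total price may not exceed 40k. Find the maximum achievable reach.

Take 3×U and 5×X: price 36 ≤ 40, reach 3·8 + 5·9 = 69.
U has the best ratio (8/2) and is taken to its limit of 3; remaining capacity is filled optimally with the others.

69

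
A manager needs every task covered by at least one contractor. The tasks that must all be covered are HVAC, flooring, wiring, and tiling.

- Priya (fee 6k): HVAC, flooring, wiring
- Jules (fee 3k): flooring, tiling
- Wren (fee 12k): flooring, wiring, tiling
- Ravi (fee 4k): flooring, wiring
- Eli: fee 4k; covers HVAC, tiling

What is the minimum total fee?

The greedy cost-per-new-task heuristic would pick Jules and Priya for 9, but a cheaper cover exists.
Choose Ravi and Eli: together they cover HVAC, flooring, wiring, tiling — every task.
Total fee: 4 + 4 = 8.
No cover costs less than 8.

8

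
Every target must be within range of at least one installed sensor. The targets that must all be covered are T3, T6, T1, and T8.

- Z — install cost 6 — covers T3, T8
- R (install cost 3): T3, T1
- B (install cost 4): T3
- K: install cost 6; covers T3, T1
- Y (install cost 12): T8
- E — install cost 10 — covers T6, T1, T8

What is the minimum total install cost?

13

Choose R and E: together they cover T3, T6, T1, T8 — every target.
Total install cost: 3 + 10 = 13.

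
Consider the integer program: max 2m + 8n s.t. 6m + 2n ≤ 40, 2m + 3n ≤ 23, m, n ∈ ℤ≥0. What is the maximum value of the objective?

The continuous relaxation peaks at (0, 7.67) with value 61.33; rounding to a feasible lattice point costs some objective.
(m,n)=(1,7): 6·1+2·7=20≤40, 2·1+3·7=23≤23, objective 58.
(m,n)=(0,7): 6·0+2·7=14≤40, 2·0+3·7=21≤23, objective 56.
No feasible integer point exceeds 58.

58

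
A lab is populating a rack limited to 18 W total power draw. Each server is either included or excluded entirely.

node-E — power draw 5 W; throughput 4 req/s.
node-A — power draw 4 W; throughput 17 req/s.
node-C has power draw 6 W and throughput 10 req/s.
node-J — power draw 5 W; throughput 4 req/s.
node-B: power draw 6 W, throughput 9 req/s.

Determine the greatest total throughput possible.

36

Allowing fractional choices, the relaxed optimum would be about 37.6, but servers are indivisible.
node-E + node-A + node-C: power draw 5 + 4 + 6 = 15 ≤ 18, throughput 4 + 17 + 10 = 31.
node-A + node-C + node-B: power draw 4 + 6 + 6 = 16 ≤ 18, throughput 17 + 10 + 9 = 36.
Best is node-A, node-C, and node-B with total throughput 36.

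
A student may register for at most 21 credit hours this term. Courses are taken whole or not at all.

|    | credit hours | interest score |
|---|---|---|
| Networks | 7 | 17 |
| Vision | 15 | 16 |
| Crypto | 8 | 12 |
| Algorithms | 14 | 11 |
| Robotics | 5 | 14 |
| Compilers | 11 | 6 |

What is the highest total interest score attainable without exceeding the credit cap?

43

This is an integer program with binary decision variables.
Networks + Crypto + Robotics: credit hours 7 + 8 + 5 = 20 ≤ 21, interest score 17 + 12 + 14 = 43.
Networks + Robotics: credit hours 7 + 5 = 12 ≤ 21, interest score 17 + 14 = 31.
Vision + Robotics: credit hours 15 + 5 = 20 ≤ 21, interest score 16 + 14 = 30.
Best is Networks, Crypto, and Robotics with total interest score 43.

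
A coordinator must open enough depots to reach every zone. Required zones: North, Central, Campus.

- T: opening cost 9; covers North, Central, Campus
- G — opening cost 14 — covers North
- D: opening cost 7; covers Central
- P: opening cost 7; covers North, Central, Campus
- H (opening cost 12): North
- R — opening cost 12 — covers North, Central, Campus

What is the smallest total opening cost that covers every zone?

7

P alone covers North, Central, Campus — every zone.
Total opening cost: 7.
No cover costs less than 7.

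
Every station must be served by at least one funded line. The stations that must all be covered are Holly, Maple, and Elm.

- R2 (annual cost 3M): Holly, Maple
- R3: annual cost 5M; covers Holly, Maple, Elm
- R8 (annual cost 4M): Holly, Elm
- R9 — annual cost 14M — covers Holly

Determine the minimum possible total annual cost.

5

This is an integer covering problem.
The greedy cost-per-new-station heuristic would pick R2 and R8 for 7, but a cheaper cover exists.
R3 alone covers Holly, Maple, Elm — every station.
Total annual cost: 5.
No cover costs less than 5.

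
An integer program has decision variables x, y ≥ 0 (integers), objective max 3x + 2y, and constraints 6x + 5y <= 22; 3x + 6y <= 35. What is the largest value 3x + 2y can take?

10

Relaxing integrality, the LP optimum is 11.00 at (x,y) = (3.67, 0), which is not an integer point.
(x,y)=(2,2): 6·2+5·2=22≤22, 3·2+6·2=18≤35, objective 10.
(x,y)=(3,0): 6·3+5·0=18≤22, 3·3+6·0=9≤35, objective 9.
(x,y)=(1,3): 6·1+5·3=21≤22, 3·1+6·3=21≤35, objective 9.
(x,y)=(2,1): 6·2+5·1=17≤22, 3·2+6·1=12≤35, objective 8.
No feasible integer point exceeds 10.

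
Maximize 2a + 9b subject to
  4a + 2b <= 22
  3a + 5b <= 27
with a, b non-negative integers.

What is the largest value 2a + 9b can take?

45

(a,b)=(0,5) is feasible, giving 45.
(a,b)=(1,4) is feasible, giving 38.
(a,b)=(0,4) is feasible, giving 36.
The best lattice point is (0,5), giving 45.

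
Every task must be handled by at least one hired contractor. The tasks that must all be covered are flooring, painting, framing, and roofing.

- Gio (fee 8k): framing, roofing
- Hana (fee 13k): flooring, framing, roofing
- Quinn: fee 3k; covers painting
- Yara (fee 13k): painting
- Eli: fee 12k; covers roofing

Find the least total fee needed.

This is an integer covering problem.
Choose Hana and Quinn: together they cover flooring, painting, framing, roofing — every task.
Total fee: 13 + 3 = 16.

16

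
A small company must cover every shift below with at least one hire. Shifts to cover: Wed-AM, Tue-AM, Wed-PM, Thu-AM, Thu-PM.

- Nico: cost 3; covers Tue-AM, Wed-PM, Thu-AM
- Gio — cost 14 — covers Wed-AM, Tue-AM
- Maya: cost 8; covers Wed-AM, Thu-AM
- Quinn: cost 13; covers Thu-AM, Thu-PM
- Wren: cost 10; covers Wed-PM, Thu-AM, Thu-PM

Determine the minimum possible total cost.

Choose Nico, Maya, and Wren: together they cover Wed-AM, Tue-AM, Wed-PM, Thu-AM, Thu-PM — every shift.
Total cost: 3 + 8 + 10 = 21.
No cover costs less than 21.

21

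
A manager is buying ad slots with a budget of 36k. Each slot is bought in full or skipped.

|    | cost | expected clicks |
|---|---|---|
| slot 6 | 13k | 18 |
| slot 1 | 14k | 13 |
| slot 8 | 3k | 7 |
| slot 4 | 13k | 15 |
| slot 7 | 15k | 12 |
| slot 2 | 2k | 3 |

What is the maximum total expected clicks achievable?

43

This is a 0-1 knapsack instance.
slot 6 + slot 1 + slot 8 + slot 2: cost 13 + 14 + 3 + 2 = 32 ≤ 36, expected clicks 18 + 13 + 7 + 3 = 41.
slot 6 + slot 8 + slot 4 + slot 2: cost 13 + 3 + 13 + 2 = 31 ≤ 36, expected clicks 18 + 7 + 15 + 3 = 43.
slot 6 + slot 8 + slot 4: cost 13 + 3 + 13 = 29 ≤ 36, expected clicks 18 + 7 + 15 = 40.
Best is slot 6, slot 8, slot 4, and slot 2 with total expected clicks 43.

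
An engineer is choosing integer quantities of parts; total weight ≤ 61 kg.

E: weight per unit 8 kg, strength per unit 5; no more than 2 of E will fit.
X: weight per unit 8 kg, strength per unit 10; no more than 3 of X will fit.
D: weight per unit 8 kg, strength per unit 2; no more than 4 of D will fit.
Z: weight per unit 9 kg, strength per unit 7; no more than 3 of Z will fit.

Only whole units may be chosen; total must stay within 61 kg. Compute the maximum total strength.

56

1×E, 3×X, and 3×Z: weight 59 ≤ 61, strength 1·5 + 3·10 + 3·7 = 56.
2×E, 3×X, and 2×Z: weight 58 ≤ 61, strength 2·5 + 3·10 + 2·7 = 54.
Best is 56.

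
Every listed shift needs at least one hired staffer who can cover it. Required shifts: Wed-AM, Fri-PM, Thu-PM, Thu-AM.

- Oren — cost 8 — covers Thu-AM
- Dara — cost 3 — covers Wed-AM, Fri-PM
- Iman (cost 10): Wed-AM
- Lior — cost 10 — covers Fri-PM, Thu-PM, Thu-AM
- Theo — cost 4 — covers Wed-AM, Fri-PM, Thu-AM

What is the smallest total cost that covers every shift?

13

This is a weighted set-cover instance.
Choose Dara and Lior: together they cover Wed-AM, Fri-PM, Thu-PM, Thu-AM — every shift.
Total cost: 3 + 10 = 13.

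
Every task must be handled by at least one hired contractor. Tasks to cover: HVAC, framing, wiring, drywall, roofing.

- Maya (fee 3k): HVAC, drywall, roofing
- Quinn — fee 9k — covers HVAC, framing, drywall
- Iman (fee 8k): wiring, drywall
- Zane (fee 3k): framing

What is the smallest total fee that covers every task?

Choose Maya, Iman, and Zane: together they cover HVAC, framing, wiring, drywall, roofing — every task.
Total fee: 3 + 8 + 3 = 14.
No cover costs less than 14.

14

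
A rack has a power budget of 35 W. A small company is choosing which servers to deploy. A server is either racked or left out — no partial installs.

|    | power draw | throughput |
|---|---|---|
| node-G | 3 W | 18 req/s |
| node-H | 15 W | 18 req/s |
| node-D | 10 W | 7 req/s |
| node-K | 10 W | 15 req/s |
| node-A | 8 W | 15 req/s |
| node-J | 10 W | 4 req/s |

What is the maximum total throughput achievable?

55

Allowing fractional choices, the relaxed optimum would be about 64.8, but servers are indivisible.
node-G + node-D + node-K + node-A: power draw 3 + 10 + 10 + 8 = 31 ≤ 35, throughput 18 + 7 + 15 + 15 = 55.
node-G + node-H + node-A: power draw 3 + 15 + 8 = 26 ≤ 35, throughput 18 + 18 + 15 = 51.
node-G + node-K + node-A + node-J: power draw 3 + 10 + 8 + 10 = 31 ≤ 35, throughput 18 + 15 + 15 + 4 = 52.
Best is node-G, node-D, node-K, and node-A with total throughput 55.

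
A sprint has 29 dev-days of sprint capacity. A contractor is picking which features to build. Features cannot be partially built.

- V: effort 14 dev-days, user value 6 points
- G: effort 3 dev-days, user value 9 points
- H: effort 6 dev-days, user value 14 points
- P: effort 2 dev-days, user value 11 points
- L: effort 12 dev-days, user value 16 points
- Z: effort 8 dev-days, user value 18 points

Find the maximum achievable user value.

Take H, P, L, and Z: effort 6 + 2 + 12 + 8 = 28 ≤ 29, user value 14 + 11 + 16 + 18 = 59.
No other feasible combination does better.

59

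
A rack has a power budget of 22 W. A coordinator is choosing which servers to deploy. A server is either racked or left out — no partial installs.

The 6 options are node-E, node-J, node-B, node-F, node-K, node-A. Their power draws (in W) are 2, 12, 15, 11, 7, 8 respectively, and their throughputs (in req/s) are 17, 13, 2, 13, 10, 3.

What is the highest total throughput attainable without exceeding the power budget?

This is an integer program with binary decision variables.
Take node-E, node-F, and node-K: power draw 2 + 11 + 7 = 20 ≤ 22, throughput 17 + 13 + 10 = 40.
No feasible combination exceeds this.

40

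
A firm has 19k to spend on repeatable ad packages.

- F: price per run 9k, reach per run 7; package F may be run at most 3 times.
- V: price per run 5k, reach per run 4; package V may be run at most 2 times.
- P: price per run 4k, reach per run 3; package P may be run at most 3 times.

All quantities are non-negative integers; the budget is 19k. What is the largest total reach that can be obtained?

15

V has the best ratio (4/5); taking only V gives at most 2×4 = 8 (stopped by the supply cap of 2).
Mixing does better — 1×F and 2×V: price 19 ≤ 19, reach 1·7 + 2·4 = 15.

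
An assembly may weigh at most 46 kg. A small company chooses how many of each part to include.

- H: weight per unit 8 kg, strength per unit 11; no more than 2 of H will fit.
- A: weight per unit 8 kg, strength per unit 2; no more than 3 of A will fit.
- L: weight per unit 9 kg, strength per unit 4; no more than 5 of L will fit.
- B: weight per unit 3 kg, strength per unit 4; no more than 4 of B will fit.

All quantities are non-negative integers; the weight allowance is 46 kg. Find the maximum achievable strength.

2×H, 2×L, and 4×B: weight 46 ≤ 46, strength 2·11 + 2·4 + 4·4 = 46.
2×H, 1×A, 1×L, and 4×B: weight 45 ≤ 46, strength 2·11 + 1·2 + 1·4 + 4·4 = 44.
Best is 46.

46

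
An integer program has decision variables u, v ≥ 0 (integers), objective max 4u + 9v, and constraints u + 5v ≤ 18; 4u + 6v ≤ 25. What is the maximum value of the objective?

31

Relaxing integrality, the LP optimum is 35.07 at (u,v) = (1.21, 3.36), which is not an integer point.
(u,v)=(1,3): 1·1+5·3=16≤18, 4·1+6·3=22≤25, objective 31.
(u,v)=(0,3): 1·0+5·3=15≤18, 4·0+6·3=18≤25, objective 27.
(u,v)=(2,2): 1·2+5·2=12≤18, 4·2+6·2=20≤25, objective 26.
The best lattice point is (1,3), giving 31.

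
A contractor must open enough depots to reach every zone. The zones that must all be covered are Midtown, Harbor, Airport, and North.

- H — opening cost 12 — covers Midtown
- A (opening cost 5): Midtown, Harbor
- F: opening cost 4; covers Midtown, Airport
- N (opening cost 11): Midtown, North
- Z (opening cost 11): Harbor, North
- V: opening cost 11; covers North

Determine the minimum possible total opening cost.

15

The greedy cost-per-new-zone heuristic would pick F, A, and N for 20, but a cheaper cover exists.
Choose F and Z: together they cover Midtown, Harbor, Airport, North — every zone.
Total opening cost: 4 + 11 = 15.
No cover costs less than 15.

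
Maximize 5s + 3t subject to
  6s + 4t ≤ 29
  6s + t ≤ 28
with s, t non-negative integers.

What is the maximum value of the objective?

23

(s,t)=(4,1) is feasible, giving 23.
(s,t)=(3,2) is feasible, giving 21.
No feasible integer point exceeds 23.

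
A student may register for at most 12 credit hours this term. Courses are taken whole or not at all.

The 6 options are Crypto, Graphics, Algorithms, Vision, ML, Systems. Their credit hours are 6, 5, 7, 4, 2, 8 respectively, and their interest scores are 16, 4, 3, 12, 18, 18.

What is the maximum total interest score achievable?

46

ML + Systems: credit hours 2 + 8 = 10 ≤ 12, interest score 18 + 18 = 36.
Crypto + Vision + ML: credit hours 6 + 4 + 2 = 12 ≤ 12, interest score 16 + 12 + 18 = 46.
Best is Crypto, Vision, and ML with total interest score 46.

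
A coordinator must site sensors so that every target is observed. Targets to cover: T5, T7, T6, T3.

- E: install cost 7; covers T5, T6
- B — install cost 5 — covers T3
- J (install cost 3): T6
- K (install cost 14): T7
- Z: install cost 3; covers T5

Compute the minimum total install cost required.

25

Choose B, J, K, and Z: together they cover T5, T7, T6, T3 — every target.
Total install cost: 5 + 3 + 14 + 3 = 25.
No cover costs less than 25.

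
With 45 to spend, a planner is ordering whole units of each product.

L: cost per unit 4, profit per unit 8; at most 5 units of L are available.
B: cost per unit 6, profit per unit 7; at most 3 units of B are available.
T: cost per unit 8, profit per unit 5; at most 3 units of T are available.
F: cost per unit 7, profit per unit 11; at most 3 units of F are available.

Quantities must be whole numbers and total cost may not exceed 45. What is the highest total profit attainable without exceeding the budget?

This is a bounded integer knapsack.
Take 5×L and 3×F: cost 41 ≤ 45, profit 5·8 + 3·11 = 73.
L has the best ratio (8/4) and is taken to its limit of 5; remaining capacity is filled optimally with the others.

73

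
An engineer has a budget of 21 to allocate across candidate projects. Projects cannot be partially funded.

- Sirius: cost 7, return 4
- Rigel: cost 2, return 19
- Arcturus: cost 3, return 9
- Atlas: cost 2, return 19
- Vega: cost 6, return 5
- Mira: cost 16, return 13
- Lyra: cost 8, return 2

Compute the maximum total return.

56

Rigel + Arcturus + Atlas + Vega + Lyra: cost 2 + 3 + 2 + 6 + 8 = 21 ≤ 21, return 19 + 9 + 19 + 5 + 2 = 54.
Rigel + Arcturus + Atlas + Vega: cost 2 + 3 + 2 + 6 = 13 ≤ 21, return 19 + 9 + 19 + 5 = 52.
Sirius + Rigel + Arcturus + Atlas + Vega: cost 7 + 2 + 3 + 2 + 6 = 20 ≤ 21, return 4 + 19 + 9 + 19 + 5 = 56.
Best is Sirius, Rigel, Arcturus, Atlas, and Vega with total return 56.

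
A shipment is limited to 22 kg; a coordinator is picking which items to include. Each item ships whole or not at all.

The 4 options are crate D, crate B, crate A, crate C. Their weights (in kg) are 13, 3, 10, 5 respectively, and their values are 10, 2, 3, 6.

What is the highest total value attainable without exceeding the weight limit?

18

Take crate D, crate B, and crate C: weight 13 + 3 + 5 = 21 ≤ 22, value 10 + 2 + 6 = 18.
No other feasible combination does better.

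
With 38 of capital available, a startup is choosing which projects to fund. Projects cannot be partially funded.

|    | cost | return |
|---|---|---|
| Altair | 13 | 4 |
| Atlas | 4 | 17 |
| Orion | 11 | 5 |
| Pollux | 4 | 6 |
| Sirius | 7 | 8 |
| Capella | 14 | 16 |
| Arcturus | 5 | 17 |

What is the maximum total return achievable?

Atlas + Orion + Pollux + Capella + Arcturus: cost 4 + 11 + 4 + 14 + 5 = 38 ≤ 38, return 17 + 5 + 6 + 16 + 17 = 61.
Atlas + Pollux + Sirius + Capella + Arcturus: cost 4 + 4 + 7 + 14 + 5 = 34 ≤ 38, return 17 + 6 + 8 + 16 + 17 = 64.
Best is Atlas, Pollux, Sirius, Capella, and Arcturus with total return 64.

64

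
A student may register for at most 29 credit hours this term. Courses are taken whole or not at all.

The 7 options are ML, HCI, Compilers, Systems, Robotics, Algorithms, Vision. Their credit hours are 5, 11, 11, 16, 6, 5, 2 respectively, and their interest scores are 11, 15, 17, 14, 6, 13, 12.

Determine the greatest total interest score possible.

59

Allowing fractional choices, the relaxed optimum would be about 61.2, but courses are indivisible.
ML + Compilers + Robotics + Algorithms + Vision: credit hours 5 + 11 + 6 + 5 + 2 = 29 ≤ 29, interest score 11 + 17 + 6 + 13 + 12 = 59.
HCI + Compilers + Algorithms + Vision: credit hours 11 + 11 + 5 + 2 = 29 ≤ 29, interest score 15 + 17 + 13 + 12 = 57.
Best is ML, Compilers, Robotics, Algorithms, and Vision with total interest score 59.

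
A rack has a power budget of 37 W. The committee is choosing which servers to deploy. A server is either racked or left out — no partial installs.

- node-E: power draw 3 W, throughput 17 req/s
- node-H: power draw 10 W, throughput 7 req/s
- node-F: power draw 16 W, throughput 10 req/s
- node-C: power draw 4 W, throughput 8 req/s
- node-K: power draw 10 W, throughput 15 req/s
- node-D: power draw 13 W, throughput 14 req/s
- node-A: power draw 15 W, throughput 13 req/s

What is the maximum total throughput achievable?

54

Treat it as a binary knapsack problem.
node-E + node-C + node-K + node-D: power draw 3 + 4 + 10 + 13 = 30 ≤ 37, throughput 17 + 8 + 15 + 14 = 54.
node-E + node-H + node-K + node-D: power draw 3 + 10 + 10 + 13 = 36 ≤ 37, throughput 17 + 7 + 15 + 14 = 53.
node-E + node-C + node-K + node-A: power draw 3 + 4 + 10 + 15 = 32 ≤ 37, throughput 17 + 8 + 15 + 13 = 53.
Best is node-E, node-C, node-K, and node-D with total throughput 54.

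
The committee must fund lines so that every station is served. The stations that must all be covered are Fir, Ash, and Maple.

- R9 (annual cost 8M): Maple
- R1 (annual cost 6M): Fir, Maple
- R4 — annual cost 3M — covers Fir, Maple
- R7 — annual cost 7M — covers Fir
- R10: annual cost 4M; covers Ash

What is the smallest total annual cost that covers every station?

7

Choose R4 and R10: together they cover Fir, Ash, Maple — every station.
Total annual cost: 3 + 4 = 7.
No cover costs less than 7.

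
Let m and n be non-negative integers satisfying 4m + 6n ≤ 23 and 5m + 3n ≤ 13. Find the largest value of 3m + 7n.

(m,n)=(0,3) is feasible, giving 21.
(m,n)=(1,2) is feasible, giving 17.
(m,n)=(0,2) is feasible, giving 14.
No feasible integer point exceeds 21.

21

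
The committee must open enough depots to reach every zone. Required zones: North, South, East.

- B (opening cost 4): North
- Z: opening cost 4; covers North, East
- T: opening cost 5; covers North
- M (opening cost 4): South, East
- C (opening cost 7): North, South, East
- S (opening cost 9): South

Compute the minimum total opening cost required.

The greedy cost-per-new-zone heuristic would pick Z and M for 8, but a cheaper cover exists.
C alone covers North, South, East — every zone.
Total opening cost: 7.
No cover costs less than 7.

7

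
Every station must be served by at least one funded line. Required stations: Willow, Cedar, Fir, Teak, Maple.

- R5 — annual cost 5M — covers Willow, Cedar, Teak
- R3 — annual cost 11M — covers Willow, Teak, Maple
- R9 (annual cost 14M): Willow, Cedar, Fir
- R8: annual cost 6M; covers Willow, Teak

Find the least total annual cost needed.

This is a weighted set-cover instance.
The greedy cost-per-new-station heuristic would pick R5, R3, and R9 for 30, but a cheaper cover exists.
Choose R3 and R9: together they cover Willow, Cedar, Fir, Teak, Maple — every station.
Total annual cost: 11 + 14 = 25.
No cover costs less than 25.

25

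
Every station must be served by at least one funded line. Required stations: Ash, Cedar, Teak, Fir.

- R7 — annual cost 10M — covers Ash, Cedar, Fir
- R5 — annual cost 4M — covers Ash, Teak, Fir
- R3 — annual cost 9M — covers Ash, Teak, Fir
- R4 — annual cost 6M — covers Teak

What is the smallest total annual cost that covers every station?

14

Choose R7 and R5: together they cover Ash, Cedar, Teak, Fir — every station.
Total annual cost: 10 + 4 = 14.
No cover costs less than 14.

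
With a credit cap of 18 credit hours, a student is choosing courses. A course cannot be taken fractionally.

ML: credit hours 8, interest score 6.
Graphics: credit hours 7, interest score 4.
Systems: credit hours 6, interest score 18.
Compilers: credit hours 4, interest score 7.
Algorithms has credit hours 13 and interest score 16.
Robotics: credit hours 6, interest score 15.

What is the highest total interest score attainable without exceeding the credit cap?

Allowing fractional choices, the relaxed optimum would be about 42.5, but courses are indivisible.
Systems + Compilers + Robotics: credit hours 6 + 4 + 6 = 16 ≤ 18, interest score 18 + 7 + 15 = 40.
Systems + Robotics: credit hours 6 + 6 = 12 ≤ 18, interest score 18 + 15 = 33.
Best is Systems, Compilers, and Robotics with total interest score 40.

40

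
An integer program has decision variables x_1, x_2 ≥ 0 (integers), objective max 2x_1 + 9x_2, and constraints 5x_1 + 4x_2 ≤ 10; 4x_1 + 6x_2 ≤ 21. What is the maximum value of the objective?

(x_1,x_2)=(0,2): 5·0+4·2=8≤10, 4·0+6·2=12≤21, objective 18.
(x_1,x_2)=(1,1): 5·1+4·1=9≤10, 4·1+6·1=10≤21, objective 11.
The best lattice point is (0,2), giving 18.

18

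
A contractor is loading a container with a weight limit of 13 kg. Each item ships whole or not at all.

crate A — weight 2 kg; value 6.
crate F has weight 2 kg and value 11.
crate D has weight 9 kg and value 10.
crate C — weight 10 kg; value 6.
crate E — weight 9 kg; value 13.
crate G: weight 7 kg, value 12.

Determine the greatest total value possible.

Take crate A, crate F, and crate E: weight 2 + 2 + 9 = 13 ≤ 13, value 6 + 11 + 13 = 30.
No other feasible combination does better.

30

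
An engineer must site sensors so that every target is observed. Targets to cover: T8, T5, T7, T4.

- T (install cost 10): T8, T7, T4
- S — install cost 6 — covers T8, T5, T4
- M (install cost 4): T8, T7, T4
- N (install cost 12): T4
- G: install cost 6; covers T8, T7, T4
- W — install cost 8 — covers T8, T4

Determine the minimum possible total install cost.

10

Choose S and M: together they cover T8, T5, T7, T4 — every target.
Total install cost: 6 + 4 = 10.
No cover costs less than 10.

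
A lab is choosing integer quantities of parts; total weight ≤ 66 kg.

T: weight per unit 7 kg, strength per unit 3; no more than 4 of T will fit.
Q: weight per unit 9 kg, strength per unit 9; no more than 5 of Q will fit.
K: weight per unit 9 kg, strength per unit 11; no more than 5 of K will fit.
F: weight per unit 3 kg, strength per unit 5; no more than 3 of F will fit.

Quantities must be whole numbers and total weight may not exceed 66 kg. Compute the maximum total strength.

F has the best ratio (5/3); taking only F gives at most 3×5 = 15 (stopped by the supply cap of 3).
Mixing does better — 1×Q, 5×K, and 3×F: weight 63 ≤ 66, strength 1·9 + 5·11 + 3·5 = 79.

79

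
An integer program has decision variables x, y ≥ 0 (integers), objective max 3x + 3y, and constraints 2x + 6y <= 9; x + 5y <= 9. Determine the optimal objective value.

12

Relaxing integrality, the LP optimum is 13.50 at (x,y) = (4.5, 0), which is not an integer point.
(x,y)=(4,0): 2·4+6·0=8≤9, 1·4+5·0=4≤9, objective 12.
(x,y)=(3,0): 2·3+6·0=6≤9, 1·3+5·0=3≤9, objective 9.
The best lattice point is (4,0), giving 12.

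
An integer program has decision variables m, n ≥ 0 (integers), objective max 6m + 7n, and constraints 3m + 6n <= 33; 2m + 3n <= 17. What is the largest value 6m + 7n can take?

49

(m,n)=(7,1) is feasible, giving 49.
(m,n)=(8,0) is feasible, giving 48.
(m,n)=(6,1) is feasible, giving 43.
The best lattice point is (7,1), giving 49.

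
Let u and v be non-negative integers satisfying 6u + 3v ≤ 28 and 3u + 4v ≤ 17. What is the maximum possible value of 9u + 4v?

The continuous relaxation peaks at (4.67, 0) with value 42.00; rounding to a feasible lattice point costs some objective.
(u,v)=(4,1): 6·4+3·1=27≤28, 3·4+4·1=16≤17, objective 40.
(u,v)=(4,0): 6·4+3·0=24≤28, 3·4+4·0=12≤17, objective 36.
(u,v)=(3,2): 6·3+3·2=24≤28, 3·3+4·2=17≤17, objective 35.
Maximum is 40 at (u,v)=(4,1).

40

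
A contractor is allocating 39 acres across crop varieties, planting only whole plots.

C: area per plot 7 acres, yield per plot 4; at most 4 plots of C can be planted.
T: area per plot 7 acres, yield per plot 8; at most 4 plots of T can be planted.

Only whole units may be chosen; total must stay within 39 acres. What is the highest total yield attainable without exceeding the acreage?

36

4×T: area 28 ≤ 39, yield 4·8 = 32.
1×C and 4×T: area 35 ≤ 39, yield 1·4 + 4·8 = 36.
Best is 36.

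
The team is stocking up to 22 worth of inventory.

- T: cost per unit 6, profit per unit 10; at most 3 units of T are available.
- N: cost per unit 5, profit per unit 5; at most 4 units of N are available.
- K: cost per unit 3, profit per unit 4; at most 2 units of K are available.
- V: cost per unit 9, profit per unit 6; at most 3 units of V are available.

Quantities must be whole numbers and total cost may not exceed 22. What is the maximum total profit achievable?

34

3×T and 1×K: cost 21 ≤ 22, profit 3·10 + 1·4 = 34.
2×T and 2×N: cost 22 ≤ 22, profit 2·10 + 2·5 = 30.
Best is 34.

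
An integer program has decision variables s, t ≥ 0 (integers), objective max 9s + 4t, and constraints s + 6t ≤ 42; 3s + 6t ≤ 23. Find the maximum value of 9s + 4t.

(s,t)=(7,0): 1·7+6·0=7≤42, 3·7+6·0=21≤23, objective 63.
(s,t)=(6,0): 1·6+6·0=6≤42, 3·6+6·0=18≤23, objective 54.
No feasible integer point exceeds 63.

63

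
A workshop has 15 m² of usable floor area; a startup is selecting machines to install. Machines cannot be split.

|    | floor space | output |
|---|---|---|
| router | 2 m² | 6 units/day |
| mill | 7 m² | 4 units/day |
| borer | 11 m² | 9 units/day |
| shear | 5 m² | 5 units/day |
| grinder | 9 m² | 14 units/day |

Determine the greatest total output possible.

router + grinder: floor space 2 + 9 = 11 ≤ 15, output 6 + 14 = 20.
router + borer: floor space 2 + 11 = 13 ≤ 15, output 6 + 9 = 15.
shear + grinder: floor space 5 + 9 = 14 ≤ 15, output 5 + 14 = 19.
Best is router and grinder with total output 20.

20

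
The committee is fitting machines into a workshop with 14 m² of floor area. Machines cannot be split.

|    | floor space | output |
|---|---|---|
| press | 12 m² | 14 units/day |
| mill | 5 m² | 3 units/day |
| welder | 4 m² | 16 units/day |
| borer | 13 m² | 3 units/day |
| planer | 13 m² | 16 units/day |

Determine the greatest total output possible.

19

Treat it as a binary knapsack problem.
Take mill and welder: floor space 5 + 4 = 9 ≤ 14, output 3 + 16 = 19.
No other feasible combination does better.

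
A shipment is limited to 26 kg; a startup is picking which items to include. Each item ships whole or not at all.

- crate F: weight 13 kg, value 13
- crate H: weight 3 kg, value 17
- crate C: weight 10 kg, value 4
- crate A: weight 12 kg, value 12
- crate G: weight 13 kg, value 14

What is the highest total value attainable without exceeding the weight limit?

35

crate F + crate H + crate C: weight 13 + 3 + 10 = 26 ≤ 26, value 13 + 17 + 4 = 34.
crate H + crate C + crate G: weight 3 + 10 + 13 = 26 ≤ 26, value 17 + 4 + 14 = 35.
Best is crate H, crate C, and crate G with total value 35.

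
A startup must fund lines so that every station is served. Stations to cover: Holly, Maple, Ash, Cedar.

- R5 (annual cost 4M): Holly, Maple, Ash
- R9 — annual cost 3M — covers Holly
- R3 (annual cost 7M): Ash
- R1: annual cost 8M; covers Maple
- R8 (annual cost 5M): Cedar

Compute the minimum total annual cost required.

Choose R5 and R8: together they cover Holly, Maple, Ash, Cedar — every station.
Total annual cost: 4 + 5 = 9.
No cover costs less than 9.

9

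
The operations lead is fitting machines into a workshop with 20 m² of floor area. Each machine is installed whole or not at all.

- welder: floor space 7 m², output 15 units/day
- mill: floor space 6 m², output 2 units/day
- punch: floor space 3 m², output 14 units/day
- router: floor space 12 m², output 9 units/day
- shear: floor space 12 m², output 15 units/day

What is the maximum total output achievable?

Take welder, mill, and punch: floor space 7 + 6 + 3 = 16 ≤ 20, output 15 + 2 + 14 = 31.
No other feasible combination does better.

31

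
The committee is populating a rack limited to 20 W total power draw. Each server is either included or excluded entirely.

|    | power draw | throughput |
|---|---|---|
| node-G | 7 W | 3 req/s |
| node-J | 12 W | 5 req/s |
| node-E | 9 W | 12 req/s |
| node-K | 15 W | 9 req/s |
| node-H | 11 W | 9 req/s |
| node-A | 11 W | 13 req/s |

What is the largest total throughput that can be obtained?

25

node-G + node-A: power draw 7 + 11 = 18 ≤ 20, throughput 3 + 13 = 16.
node-E + node-A: power draw 9 + 11 = 20 ≤ 20, throughput 12 + 13 = 25.
node-E + node-H: power draw 9 + 11 = 20 ≤ 20, throughput 12 + 9 = 21.
Best is node-E and node-A with total throughput 25.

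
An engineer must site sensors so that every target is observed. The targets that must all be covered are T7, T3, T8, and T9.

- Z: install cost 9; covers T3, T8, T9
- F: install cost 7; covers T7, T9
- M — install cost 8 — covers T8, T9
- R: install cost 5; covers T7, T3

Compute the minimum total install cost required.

13

This is an integer covering problem.
Choose M and R: together they cover T7, T3, T8, T9 — every target.
Total install cost: 8 + 5 = 13.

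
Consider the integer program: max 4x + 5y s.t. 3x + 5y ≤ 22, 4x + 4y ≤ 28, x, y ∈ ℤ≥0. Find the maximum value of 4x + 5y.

28

Relaxing integrality, the LP optimum is 28.50 at (x,y) = (6.5, 0.5), which is not an integer point.
(x,y)=(7,0): 3·7+5·0=21≤22, 4·7+4·0=28≤28, objective 28.
(x,y)=(5,1): 3·5+5·1=20≤22, 4·5+4·1=24≤28, objective 25.
Maximum is 28 at (x,y)=(7,0).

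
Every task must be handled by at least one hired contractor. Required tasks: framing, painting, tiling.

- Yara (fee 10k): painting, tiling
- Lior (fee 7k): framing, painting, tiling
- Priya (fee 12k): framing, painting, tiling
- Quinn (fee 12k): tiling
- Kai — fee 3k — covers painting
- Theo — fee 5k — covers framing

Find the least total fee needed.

This is an integer covering problem.
Lior alone covers framing, painting, tiling — every task.
Total fee: 7.
No cover costs less than 7.

7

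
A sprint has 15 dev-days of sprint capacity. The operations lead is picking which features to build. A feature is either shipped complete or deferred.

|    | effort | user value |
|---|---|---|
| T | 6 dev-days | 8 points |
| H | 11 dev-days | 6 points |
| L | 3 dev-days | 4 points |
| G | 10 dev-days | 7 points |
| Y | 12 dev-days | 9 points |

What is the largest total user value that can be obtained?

Treat it as a binary knapsack problem.
L + Y: effort 3 + 12 = 15 ≤ 15, user value 4 + 9 = 13.
L + G: effort 3 + 10 = 13 ≤ 15, user value 4 + 7 = 11.
T + L: effort 6 + 3 = 9 ≤ 15, user value 8 + 4 = 12.
Best is L and Y with total user value 13.

13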